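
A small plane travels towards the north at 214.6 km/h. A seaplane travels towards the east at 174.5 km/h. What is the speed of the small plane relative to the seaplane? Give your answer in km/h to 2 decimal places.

276.59 km/h

Taking east as x and north as y: small plane velocity = (0.000, 214.600) km/h; seaplane velocity = (174.500, 0.000) km/h.
Velocity of small plane relative to seaplane = (0.000, 214.600) − (174.500, 0.000) = (-174.500, 214.600) km/h.
Magnitude = |(-174.500, 214.600)| = 276.592 km/h.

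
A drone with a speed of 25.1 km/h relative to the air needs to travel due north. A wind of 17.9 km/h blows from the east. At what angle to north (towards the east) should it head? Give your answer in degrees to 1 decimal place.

45.5°

The wind pushes perpendicular to the desired track; the heading must have a component into the wind equal to 17.9 km/h: 25.1 sin θ = 17.9.
sin θ = 0.7131, so θ = 45.492°.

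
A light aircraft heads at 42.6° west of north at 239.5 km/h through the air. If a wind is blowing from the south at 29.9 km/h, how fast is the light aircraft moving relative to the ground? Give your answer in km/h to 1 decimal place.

262.3 km/h

Taking east as x and north as y: velocity relative to the air = (-162.112, 176.295) km/h; the air relative to ground = (0.000, 29.900) km/h.
Velocity relative to ground = (-162.112, 176.295) + (0.000, 29.900) = (-162.112, 206.195) km/h.
Speed = |(-162.112, 206.195)| = 262.291 km/h.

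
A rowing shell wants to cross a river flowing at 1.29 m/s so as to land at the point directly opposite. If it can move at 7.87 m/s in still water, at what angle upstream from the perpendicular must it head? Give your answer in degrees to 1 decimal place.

9.4°

To cancel the current, the upstream component of the rowing shell's velocity must equal the flow: 7.87 sin θ = 1.29.
sin θ = 1.29 / 7.87 = 0.1639.
θ = arcsin(0.1639) = 9.434°.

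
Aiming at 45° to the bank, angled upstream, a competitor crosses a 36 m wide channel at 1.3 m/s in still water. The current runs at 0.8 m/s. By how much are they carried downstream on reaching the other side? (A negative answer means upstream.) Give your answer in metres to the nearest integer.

-5 m

Perpendicular speed = 0.919 m/s; crossing time = 36 / 0.919 = 39.163 s.
Net downstream speed = -0.119 m/s.
Drift = -0.119 × 39.163 = -4.670 m (upstream).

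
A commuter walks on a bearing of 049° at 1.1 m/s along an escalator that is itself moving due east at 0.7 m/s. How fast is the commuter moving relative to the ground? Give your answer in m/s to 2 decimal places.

1.69 m/s

Taking east as x and north as y: escalator velocity = (0.700, 0.000) m/s; commuter velocity relative to escalator = (0.830, 0.722) m/s.
Velocity relative to ground = (0.700, 0.000) + (0.830, 0.722) = (1.530, 0.722) m/s.
Speed = |(1.530, 0.722)| = 1.692 m/s.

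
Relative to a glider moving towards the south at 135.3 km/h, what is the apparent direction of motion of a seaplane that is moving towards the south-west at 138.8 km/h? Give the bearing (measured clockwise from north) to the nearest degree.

291°

Taking east as x and north as y: seaplane velocity = (-98.146, -98.146) km/h; glider velocity = (0.000, -135.300) km/h.
Velocity of seaplane relative to glider = (-98.146, -98.146) − (0.000, -135.300) = (-98.146, 37.154) km/h.
Bearing = atan2(-98.15, 37.15) = 290.73° clockwise from north.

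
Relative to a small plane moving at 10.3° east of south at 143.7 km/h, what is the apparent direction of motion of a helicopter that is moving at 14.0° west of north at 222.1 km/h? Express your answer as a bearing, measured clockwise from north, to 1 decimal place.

Taking east as x and north as y: helicopter velocity = (-53.731, 215.503) km/h; small plane velocity = (25.694, -141.384) km/h.
Velocity of helicopter relative to small plane = (-53.731, 215.503) − (25.694, -141.384) = (-79.425, 356.887) km/h.
Bearing = atan2(-79.42, 356.89) = 347.45° clockwise from north.

347.5°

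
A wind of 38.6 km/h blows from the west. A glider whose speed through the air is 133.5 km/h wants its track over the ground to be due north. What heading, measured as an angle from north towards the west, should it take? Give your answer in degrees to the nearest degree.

17°

The wind pushes perpendicular to the desired track; the heading must have a component into the wind equal to 38.6 km/h: 133.5 sin θ = 38.6.
sin θ = 0.2891, so θ = 16.806°.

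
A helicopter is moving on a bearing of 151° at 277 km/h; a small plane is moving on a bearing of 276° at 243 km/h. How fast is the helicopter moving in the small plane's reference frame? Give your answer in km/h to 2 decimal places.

Taking east as x and north as y: helicopter velocity = (134.292, -242.270) km/h; small plane velocity = (-241.669, 25.400) km/h.
Velocity of helicopter relative to small plane = (134.292, -242.270) − (-241.669, 25.400) = (375.961, -267.670) km/h.
Magnitude = |(375.961, -267.670)| = 461.513 km/h.

461.51 km/h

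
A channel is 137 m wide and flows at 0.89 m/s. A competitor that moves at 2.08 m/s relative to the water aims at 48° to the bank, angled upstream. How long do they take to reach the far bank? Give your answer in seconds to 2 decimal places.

88.63 s

The component of the competitor's velocity perpendicular to the bank is 2.08 × sin 48° = 1.546 m/s.
The current is parallel to the bank, so it does not affect the crossing time.
Time = 137 / 1.546 = 88.631 s.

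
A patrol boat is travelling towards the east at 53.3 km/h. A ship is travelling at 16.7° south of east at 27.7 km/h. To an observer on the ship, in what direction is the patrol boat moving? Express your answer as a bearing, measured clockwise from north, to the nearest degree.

073°

Taking east as x and north as y: patrol boat velocity = (53.300, 0.000) km/h; ship velocity = (26.532, -7.960) km/h.
Velocity of patrol boat relative to ship = (53.300, 0.000) − (26.532, -7.960) = (26.768, 7.960) km/h.
Bearing = atan2(26.77, 7.96) = 73.44° clockwise from north.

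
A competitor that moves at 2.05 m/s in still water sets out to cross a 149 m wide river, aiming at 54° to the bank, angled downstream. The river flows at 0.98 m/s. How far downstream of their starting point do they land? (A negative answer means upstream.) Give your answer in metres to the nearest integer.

196 m

Perpendicular speed = 1.658 m/s; crossing time = 149 / 1.658 = 89.841 s.
Net downstream speed = 2.185 m/s.
Drift = 2.185 × 89.841 = 196.299 m (downstream).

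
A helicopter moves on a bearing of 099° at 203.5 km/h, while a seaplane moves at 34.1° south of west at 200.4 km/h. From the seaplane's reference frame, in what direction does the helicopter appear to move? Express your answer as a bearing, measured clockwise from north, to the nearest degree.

078°

Taking east as x and north as y: helicopter velocity = (200.995, -31.834) km/h; seaplane velocity = (-165.943, -112.352) km/h.
Velocity of helicopter relative to seaplane = (200.995, -31.834) − (-165.943, -112.352) = (366.938, 80.518) km/h.
Bearing = atan2(366.94, 80.52) = 77.62° clockwise from north.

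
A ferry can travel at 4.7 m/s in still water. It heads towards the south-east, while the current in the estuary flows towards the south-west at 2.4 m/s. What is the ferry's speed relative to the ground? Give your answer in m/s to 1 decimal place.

Taking east as x and north as y: velocity relative to the water = (3.323, -3.323) m/s; the water relative to ground = (-1.697, -1.697) m/s.
Velocity relative to ground = (3.323, -3.323) + (-1.697, -1.697) = (1.626, -5.020) m/s.
Speed = |(1.626, -5.020)| = 5.277 m/s.

5.3 m/s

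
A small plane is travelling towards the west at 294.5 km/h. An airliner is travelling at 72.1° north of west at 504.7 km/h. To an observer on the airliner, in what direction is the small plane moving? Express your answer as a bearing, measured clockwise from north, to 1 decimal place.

Taking east as x and north as y: small plane velocity = (-294.500, 0.000) km/h; airliner velocity = (-155.123, 480.270) km/h.
Velocity of small plane relative to airliner = (-294.500, 0.000) − (-155.123, 480.270) = (-139.377, -480.270) km/h.
Bearing = atan2(-139.38, -480.27) = 196.18° clockwise from north.

196.2°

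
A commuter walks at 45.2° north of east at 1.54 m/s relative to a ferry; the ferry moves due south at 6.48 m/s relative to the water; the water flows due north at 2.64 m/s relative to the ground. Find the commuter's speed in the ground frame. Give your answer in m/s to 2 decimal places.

In east/north components (m/s): commuter relative to ferry = (1.085, 1.093); ferry relative to water = (0.000, -6.480); water relative to ground = (0.000, 2.640).
Sum = (1.085, -2.747) m/s.
Speed = |(1.085, -2.747)| = 2.954 m/s.

2.95 m/s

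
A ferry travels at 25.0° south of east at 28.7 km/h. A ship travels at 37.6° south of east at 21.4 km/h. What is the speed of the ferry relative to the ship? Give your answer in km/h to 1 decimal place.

9.1 km/h

Taking east as x and north as y: ferry velocity = (26.011, -12.129) km/h; ship velocity = (16.955, -13.057) km/h.
Velocity of ferry relative to ship = (26.011, -12.129) − (16.955, -13.057) = (9.056, 0.928) km/h.
Magnitude = |(9.056, 0.928)| = 9.103 km/h.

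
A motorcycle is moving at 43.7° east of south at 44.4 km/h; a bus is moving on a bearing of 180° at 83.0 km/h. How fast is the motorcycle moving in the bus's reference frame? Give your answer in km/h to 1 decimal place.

59.4 km/h

Taking east as x and north as y: motorcycle velocity = (30.675, -32.100) km/h; bus velocity = (0.000, -83.000) km/h.
Velocity of motorcycle relative to bus = (30.675, -32.100) − (0.000, -83.000) = (30.675, 50.900) km/h.
Magnitude = |(30.675, 50.900)| = 59.429 km/h.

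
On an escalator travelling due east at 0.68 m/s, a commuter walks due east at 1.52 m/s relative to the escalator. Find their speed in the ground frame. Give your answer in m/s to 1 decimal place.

2.2 m/s

Taking east as x and north as y: escalator velocity = (0.680, 0.000) m/s; commuter velocity relative to escalator = (1.520, 0.000) m/s.
Velocity relative to ground = (0.680, 0.000) + (1.520, 0.000) = (2.200, 0.000) m/s.
Speed = |(2.200, 0.000)| = 2.200 m/s.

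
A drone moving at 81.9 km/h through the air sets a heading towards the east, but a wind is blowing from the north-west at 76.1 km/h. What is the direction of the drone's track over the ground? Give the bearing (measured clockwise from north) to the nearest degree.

112°

Taking east as x and north as y: velocity relative to the air = (81.900, 0.000) km/h; the air relative to ground = (53.811, -53.811) km/h.
Velocity relative to ground = (81.900, 0.000) + (53.811, -53.811) = (135.711, -53.811) km/h.
Bearing = atan2(135.71, -53.81) = 111.63° clockwise from north.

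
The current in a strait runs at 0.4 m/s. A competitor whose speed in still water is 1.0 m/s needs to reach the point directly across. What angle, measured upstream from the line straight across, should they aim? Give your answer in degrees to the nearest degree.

24°

To cancel the current, the upstream component of the competitor's velocity must equal the flow: 1.0 sin θ = 0.4.
sin θ = 0.4 / 1.0 = 0.4000.
θ = arcsin(0.4000) = 23.578°.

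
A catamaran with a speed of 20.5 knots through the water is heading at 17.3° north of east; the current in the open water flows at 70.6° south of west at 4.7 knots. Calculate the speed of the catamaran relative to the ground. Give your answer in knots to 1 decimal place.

18.1 knots

Taking east as x and north as y: velocity relative to the water = (19.573, 6.096) knots; the water relative to ground = (-1.561, -4.433) knots.
Velocity relative to ground = (19.573, 6.096) + (-1.561, -4.433) = (18.011, 1.663) knots.
Speed = |(18.011, 1.663)| = 18.088 knots.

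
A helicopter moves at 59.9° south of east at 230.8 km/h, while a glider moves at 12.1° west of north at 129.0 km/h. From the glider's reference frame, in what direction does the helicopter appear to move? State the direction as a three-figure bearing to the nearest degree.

156°

Taking east as x and north as y: helicopter velocity = (115.749, -199.677) km/h; glider velocity = (-27.041, 126.134) km/h.
Velocity of helicopter relative to glider = (115.749, -199.677) − (-27.041, 126.134) = (142.789, -325.811) km/h.
Bearing = atan2(142.79, -325.81) = 156.33° clockwise from north.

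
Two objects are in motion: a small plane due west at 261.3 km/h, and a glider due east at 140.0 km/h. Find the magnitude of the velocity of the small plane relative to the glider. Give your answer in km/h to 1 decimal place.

401.3 km/h

Taking east as x and north as y: small plane velocity = (-261.300, 0.000) km/h; glider velocity = (140.000, 0.000) km/h.
Velocity of small plane relative to glider = (-261.300, 0.000) − (140.000, 0.000) = (-401.300, 0.000) km/h.
Magnitude = |(-401.300, 0.000)| = 401.300 km/h.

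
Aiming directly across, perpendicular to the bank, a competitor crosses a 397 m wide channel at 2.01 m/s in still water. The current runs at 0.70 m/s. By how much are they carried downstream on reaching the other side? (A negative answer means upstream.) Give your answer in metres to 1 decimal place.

138.3 m

Perpendicular speed = 2.010 m/s; crossing time = 397 / 2.010 = 197.512 s.
Net downstream speed = 0.700 m/s.
Drift = 0.700 × 197.512 = 138.259 m (downstream).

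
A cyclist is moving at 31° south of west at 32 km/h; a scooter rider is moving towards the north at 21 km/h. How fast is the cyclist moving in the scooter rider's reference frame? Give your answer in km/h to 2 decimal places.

46.45 km/h

Taking east as x and north as y: cyclist velocity = (-27.429, -16.481) km/h; scooter rider velocity = (0.000, 21.000) km/h.
Velocity of cyclist relative to scooter rider = (-27.429, -16.481) − (0.000, 21.000) = (-27.429, -37.481) km/h.
Magnitude = |(-27.429, -37.481)| = 46.446 km/h.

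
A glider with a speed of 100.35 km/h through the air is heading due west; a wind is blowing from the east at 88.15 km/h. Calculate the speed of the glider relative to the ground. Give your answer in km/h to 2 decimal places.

Taking east as x and north as y: velocity relative to the air = (-100.350, 0.000) km/h; the air relative to ground = (-88.150, 0.000) km/h.
Velocity relative to ground = (-100.350, 0.000) + (-88.150, 0.000) = (-188.500, 0.000) km/h.
Speed = |(-188.500, 0.000)| = 188.500 km/h.

188.50 km/h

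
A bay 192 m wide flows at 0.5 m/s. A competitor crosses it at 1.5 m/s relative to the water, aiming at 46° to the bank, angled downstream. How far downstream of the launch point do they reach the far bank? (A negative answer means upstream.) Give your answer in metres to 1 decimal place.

274.4 m

Perpendicular speed = 1.079 m/s; crossing time = 192 / 1.079 = 177.941 s.
Net downstream speed = 1.542 m/s.
Drift = 1.542 × 177.941 = 274.383 m (downstream).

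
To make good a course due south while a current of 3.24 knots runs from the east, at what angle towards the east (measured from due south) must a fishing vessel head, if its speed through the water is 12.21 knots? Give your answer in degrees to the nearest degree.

15°

The current pushes perpendicular to the desired track; the heading must have a component into the current equal to 3.24 knots: 12.21 sin θ = 3.24.
sin θ = 0.2654, so θ = 15.388°.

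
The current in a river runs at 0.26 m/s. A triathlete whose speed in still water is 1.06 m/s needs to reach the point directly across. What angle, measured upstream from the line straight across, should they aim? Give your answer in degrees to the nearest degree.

To cancel the current, the upstream component of the triathlete's velocity must equal the flow: 1.06 sin θ = 0.26.
sin θ = 0.26 / 1.06 = 0.2453.
θ = arcsin(0.2453) = 14.199°.

14°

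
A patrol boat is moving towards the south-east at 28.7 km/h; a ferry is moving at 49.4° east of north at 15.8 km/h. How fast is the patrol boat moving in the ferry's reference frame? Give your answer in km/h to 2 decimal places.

Taking east as x and north as y: patrol boat velocity = (20.294, -20.294) km/h; ferry velocity = (11.996, 10.282) km/h.
Velocity of patrol boat relative to ferry = (20.294, -20.294) − (11.996, 10.282) = (8.297, -30.576) km/h.
Magnitude = |(8.297, -30.576)| = 31.682 km/h.

31.68 km/h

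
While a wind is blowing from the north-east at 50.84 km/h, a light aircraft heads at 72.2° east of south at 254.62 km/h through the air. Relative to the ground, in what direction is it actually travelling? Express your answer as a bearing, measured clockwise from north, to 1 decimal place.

Taking east as x and north as y: velocity relative to the air = (242.431, -77.836) km/h; the air relative to ground = (-35.949, -35.949) km/h.
Velocity relative to ground = (242.431, -77.836) + (-35.949, -35.949) = (206.482, -113.785) km/h.
Bearing = atan2(206.48, -113.79) = 118.86° clockwise from north.

118.9°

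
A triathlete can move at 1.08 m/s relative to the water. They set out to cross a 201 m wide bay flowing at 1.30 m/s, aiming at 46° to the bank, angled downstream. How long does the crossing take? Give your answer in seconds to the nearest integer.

The component of the triathlete's velocity perpendicular to the bank is 1.08 × sin 46° = 0.777 m/s.
The flow acts along the bank and has no component across it.
Time = 201 / 0.777 = 258.725 s.

259 s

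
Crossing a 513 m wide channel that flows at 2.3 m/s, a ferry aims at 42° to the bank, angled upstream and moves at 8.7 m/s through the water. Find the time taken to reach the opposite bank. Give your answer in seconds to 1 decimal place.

The component of the ferry's velocity perpendicular to the bank is 8.7 × sin 42° = 5.821 m/s.
Only the cross-stream component determines the crossing time; the current contributes nothing perpendicular to the bank.
Time = 513 / 5.821 = 88.123 s.

88.1 s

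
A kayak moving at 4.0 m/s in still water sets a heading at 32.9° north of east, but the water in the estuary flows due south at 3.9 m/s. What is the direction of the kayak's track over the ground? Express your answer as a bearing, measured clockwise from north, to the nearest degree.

Taking east as x and north as y: velocity relative to the water = (3.358, 2.173) m/s; the water relative to ground = (0.000, -3.900) m/s.
Velocity relative to ground = (3.358, 2.173) + (0.000, -3.900) = (3.358, -1.727) m/s.
Bearing = atan2(3.36, -1.73) = 117.22° clockwise from north.

117°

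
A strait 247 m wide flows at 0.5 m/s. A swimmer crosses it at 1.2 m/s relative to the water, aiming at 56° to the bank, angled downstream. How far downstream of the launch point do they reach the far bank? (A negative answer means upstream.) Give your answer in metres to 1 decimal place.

290.7 m

Perpendicular speed = 0.995 m/s; crossing time = 247 / 0.995 = 248.280 s.
Net downstream speed = 1.171 m/s.
Drift = 1.171 × 248.280 = 290.744 m (downstream).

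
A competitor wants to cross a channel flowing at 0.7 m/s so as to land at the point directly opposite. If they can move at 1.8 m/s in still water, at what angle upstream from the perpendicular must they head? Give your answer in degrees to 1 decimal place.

22.9°

To cancel the current, the upstream component of the competitor's velocity must equal the flow: 1.8 sin θ = 0.7.
sin θ = 0.7 / 1.8 = 0.3889.
θ = arcsin(0.3889) = 22.885°.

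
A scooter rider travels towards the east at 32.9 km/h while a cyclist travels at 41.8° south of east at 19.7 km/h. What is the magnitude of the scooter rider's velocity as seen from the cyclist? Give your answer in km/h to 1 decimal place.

22.5 km/h

Taking east as x and north as y: scooter rider velocity = (32.900, 0.000) km/h; cyclist velocity = (14.686, -13.131) km/h.
Velocity of scooter rider relative to cyclist = (32.900, 0.000) − (14.686, -13.131) = (18.214, 13.131) km/h.
Magnitude = |(18.214, 13.131)| = 22.454 km/h.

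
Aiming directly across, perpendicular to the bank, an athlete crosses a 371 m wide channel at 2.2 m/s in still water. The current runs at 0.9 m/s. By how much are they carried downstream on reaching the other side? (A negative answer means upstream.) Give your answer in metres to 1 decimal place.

Perpendicular speed = 2.200 m/s; crossing time = 371 / 2.200 = 168.636 s.
Net downstream speed = 0.900 m/s.
Drift = 0.900 × 168.636 = 151.773 m (downstream).

151.8 m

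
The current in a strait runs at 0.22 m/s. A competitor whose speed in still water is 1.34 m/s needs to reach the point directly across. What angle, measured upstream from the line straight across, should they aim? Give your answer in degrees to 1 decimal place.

9.4°

To cancel the current, the upstream component of the competitor's velocity must equal the flow: 1.34 sin θ = 0.22.
sin θ = 0.22 / 1.34 = 0.1642.
θ = arcsin(0.1642) = 9.450°.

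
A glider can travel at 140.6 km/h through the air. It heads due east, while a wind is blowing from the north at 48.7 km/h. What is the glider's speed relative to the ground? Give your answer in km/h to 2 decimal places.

Taking east as x and north as y: velocity relative to the air = (140.600, 0.000) km/h; the air relative to ground = (0.000, -48.700) km/h.
Velocity relative to ground = (140.600, 0.000) + (0.000, -48.700) = (140.600, -48.700) km/h.
Speed = |(140.600, -48.700)| = 148.795 km/h.

148.80 km/h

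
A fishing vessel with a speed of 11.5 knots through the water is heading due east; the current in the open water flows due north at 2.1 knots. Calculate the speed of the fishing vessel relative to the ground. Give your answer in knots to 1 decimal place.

11.7 knots

Taking east as x and north as y: velocity relative to the water = (11.500, 0.000) knots; the water relative to ground = (0.000, 2.100) knots.
Velocity relative to ground = (11.500, 0.000) + (0.000, 2.100) = (11.500, 2.100) knots.
Speed = |(11.500, 2.100)| = 11.690 knots.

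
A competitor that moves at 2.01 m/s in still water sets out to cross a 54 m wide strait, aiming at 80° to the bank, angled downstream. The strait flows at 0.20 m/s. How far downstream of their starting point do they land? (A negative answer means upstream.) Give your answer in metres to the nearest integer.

15 m

Perpendicular speed = 1.979 m/s; crossing time = 54 / 1.979 = 27.280 s.
Net downstream speed = 0.549 m/s.
Drift = 0.549 × 27.280 = 14.978 m (downstream).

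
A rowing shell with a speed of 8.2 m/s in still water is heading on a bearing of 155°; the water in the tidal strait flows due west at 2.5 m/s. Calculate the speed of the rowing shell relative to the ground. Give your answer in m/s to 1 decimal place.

7.5 m/s

Taking east as x and north as y: velocity relative to the water = (3.465, -7.432) m/s; the water relative to ground = (-2.500, 0.000) m/s.
Velocity relative to ground = (3.465, -7.432) + (-2.500, 0.000) = (0.965, -7.432) m/s.
Speed = |(0.965, -7.432)| = 7.494 m/s.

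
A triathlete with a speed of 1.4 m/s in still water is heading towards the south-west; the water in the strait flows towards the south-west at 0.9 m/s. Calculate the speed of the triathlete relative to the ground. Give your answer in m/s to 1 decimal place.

Taking east as x and north as y: velocity relative to the water = (-0.990, -0.990) m/s; the water relative to ground = (-0.636, -0.636) m/s.
Velocity relative to ground = (-0.990, -0.990) + (-0.636, -0.636) = (-1.626, -1.626) m/s.
Speed = |(-1.626, -1.626)| = 2.300 m/s.

2.3 m/s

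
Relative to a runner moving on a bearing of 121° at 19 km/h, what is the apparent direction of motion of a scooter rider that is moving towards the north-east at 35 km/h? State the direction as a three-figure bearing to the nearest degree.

014°

Taking east as x and north as y: scooter rider velocity = (24.749, 24.749) km/h; runner velocity = (16.286, -9.786) km/h.
Velocity of scooter rider relative to runner = (24.749, 24.749) − (16.286, -9.786) = (8.463, 34.534) km/h.
Bearing = atan2(8.46, 34.53) = 13.77° clockwise from north.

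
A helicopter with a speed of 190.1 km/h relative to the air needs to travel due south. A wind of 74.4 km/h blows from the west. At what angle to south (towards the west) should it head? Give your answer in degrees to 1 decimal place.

The wind pushes perpendicular to the desired track; the heading must have a component into the wind equal to 74.4 km/h: 190.1 sin θ = 74.4.
sin θ = 0.3914, so θ = 23.040°.

23.0°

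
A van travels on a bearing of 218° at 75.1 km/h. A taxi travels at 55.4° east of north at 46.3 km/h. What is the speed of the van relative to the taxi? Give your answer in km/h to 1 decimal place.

Taking east as x and north as y: van velocity = (-46.236, -59.180) km/h; taxi velocity = (38.111, 26.291) km/h.
Velocity of van relative to taxi = (-46.236, -59.180) − (38.111, 26.291) = (-84.347, -85.471) km/h.
Magnitude = |(-84.347, -85.471)| = 120.082 km/h.

120.1 km/h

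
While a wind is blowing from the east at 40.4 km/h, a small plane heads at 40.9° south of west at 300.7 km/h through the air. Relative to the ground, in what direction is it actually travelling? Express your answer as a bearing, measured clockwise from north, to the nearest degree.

Taking east as x and north as y: velocity relative to the air = (-227.285, -196.881) km/h; the air relative to ground = (-40.400, 0.000) km/h.
Velocity relative to ground = (-227.285, -196.881) + (-40.400, 0.000) = (-267.685, -196.881) km/h.
Bearing = atan2(-267.69, -196.88) = 233.67° clockwise from north.

234°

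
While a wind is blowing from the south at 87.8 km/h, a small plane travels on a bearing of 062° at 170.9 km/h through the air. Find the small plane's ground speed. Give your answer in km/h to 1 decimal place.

225.8 km/h

Taking east as x and north as y: velocity relative to the air = (150.896, 80.233) km/h; the air relative to ground = (0.000, 87.800) km/h.
Velocity relative to ground = (150.896, 80.233) + (0.000, 87.800) = (150.896, 168.033) km/h.
Speed = |(150.896, 168.033)| = 225.842 km/h.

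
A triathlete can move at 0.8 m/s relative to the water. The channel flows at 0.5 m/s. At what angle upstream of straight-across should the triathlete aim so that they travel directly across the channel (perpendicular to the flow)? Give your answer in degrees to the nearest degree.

39°

To cancel the current, the upstream component of the triathlete's velocity must equal the flow: 0.8 sin θ = 0.5.
sin θ = 0.5 / 0.8 = 0.6250.
θ = arcsin(0.6250) = 38.682°.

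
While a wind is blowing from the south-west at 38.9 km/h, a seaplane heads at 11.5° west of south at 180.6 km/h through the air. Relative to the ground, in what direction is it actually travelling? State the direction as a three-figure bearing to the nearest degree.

Taking east as x and north as y: velocity relative to the air = (-36.006, -176.974) km/h; the air relative to ground = (27.506, 27.506) km/h.
Velocity relative to ground = (-36.006, -176.974) + (27.506, 27.506) = (-8.499, -149.468) km/h.
Bearing = atan2(-8.50, -149.47) = 183.25° clockwise from north.

183°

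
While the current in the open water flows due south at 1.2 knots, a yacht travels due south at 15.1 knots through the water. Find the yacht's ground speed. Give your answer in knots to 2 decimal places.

16.30 knots

Taking east as x and north as y: velocity relative to the water = (0.000, -15.100) knots; the water relative to ground = (0.000, -1.200) knots.
Velocity relative to ground = (0.000, -15.100) + (0.000, -1.200) = (0.000, -16.300) knots.
Speed = |(0.000, -16.300)| = 16.300 knots.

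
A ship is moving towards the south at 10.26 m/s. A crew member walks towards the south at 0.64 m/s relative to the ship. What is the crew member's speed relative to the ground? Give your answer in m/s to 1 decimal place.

10.9 m/s

Taking east as x and north as y: ship velocity = (0.000, -10.260) m/s; crew member velocity relative to ship = (0.000, -0.640) m/s.
Velocity relative to ground = (0.000, -10.260) + (0.000, -0.640) = (0.000, -10.900) m/s.
Speed = |(0.000, -10.900)| = 10.900 m/s.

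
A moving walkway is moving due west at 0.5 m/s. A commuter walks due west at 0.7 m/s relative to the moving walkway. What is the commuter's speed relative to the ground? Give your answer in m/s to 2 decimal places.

Taking east as x and north as y: moving walkway velocity = (-0.500, 0.000) m/s; commuter velocity relative to moving walkway = (-0.700, 0.000) m/s.
Velocity relative to ground = (-0.500, 0.000) + (-0.700, 0.000) = (-1.200, 0.000) m/s.
Speed = |(-1.200, 0.000)| = 1.200 m/s.

1.20 m/s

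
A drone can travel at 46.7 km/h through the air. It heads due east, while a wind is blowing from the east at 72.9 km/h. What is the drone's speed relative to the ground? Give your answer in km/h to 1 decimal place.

Taking east as x and north as y: velocity relative to the air = (46.700, 0.000) km/h; the air relative to ground = (-72.900, 0.000) km/h.
Velocity relative to ground = (46.700, 0.000) + (-72.900, 0.000) = (-26.200, 0.000) km/h.
Speed = |(-26.200, 0.000)| = 26.200 km/h.

26.2 km/h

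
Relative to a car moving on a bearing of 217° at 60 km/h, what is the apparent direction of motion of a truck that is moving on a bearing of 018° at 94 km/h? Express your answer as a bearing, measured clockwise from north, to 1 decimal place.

Taking east as x and north as y: truck velocity = (29.048, 89.399) km/h; car velocity = (-36.109, -47.918) km/h.
Velocity of truck relative to car = (29.048, 89.399) − (-36.109, -47.918) = (65.156, 137.317) km/h.
Bearing = atan2(65.16, 137.32) = 25.38° clockwise from north.

025.4°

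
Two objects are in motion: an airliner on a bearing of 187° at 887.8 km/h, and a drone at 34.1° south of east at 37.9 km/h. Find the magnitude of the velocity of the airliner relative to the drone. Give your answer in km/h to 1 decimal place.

871.2 km/h

Taking east as x and north as y: airliner velocity = (-108.196, -881.182) km/h; drone velocity = (31.383, -21.248) km/h.
Velocity of airliner relative to drone = (-108.196, -881.182) − (31.383, -21.248) = (-139.579, -859.934) km/h.
Magnitude = |(-139.579, -859.934)| = 871.188 km/h.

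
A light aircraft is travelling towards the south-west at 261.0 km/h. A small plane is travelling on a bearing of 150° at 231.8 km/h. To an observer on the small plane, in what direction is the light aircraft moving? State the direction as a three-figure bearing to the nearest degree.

Taking east as x and north as y: light aircraft velocity = (-184.555, -184.555) km/h; small plane velocity = (115.900, -200.745) km/h.
Velocity of light aircraft relative to small plane = (-184.555, -184.555) − (115.900, -200.745) = (-300.455, 16.190) km/h.
Bearing = atan2(-300.45, 16.19) = 273.08° clockwise from north.

273°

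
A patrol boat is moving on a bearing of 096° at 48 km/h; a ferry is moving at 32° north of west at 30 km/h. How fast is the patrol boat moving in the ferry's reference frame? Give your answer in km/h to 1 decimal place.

76.1 km/h

Taking east as x and north as y: patrol boat velocity = (47.737, -5.017) km/h; ferry velocity = (-25.441, 15.898) km/h.
Velocity of patrol boat relative to ferry = (47.737, -5.017) − (-25.441, 15.898) = (73.178, -20.915) km/h.
Magnitude = |(73.178, -20.915)| = 76.109 km/h.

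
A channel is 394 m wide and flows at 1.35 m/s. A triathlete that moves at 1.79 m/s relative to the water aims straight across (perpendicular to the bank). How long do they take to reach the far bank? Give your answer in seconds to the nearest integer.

The component of the triathlete's velocity perpendicular to the bank is 1.79 m/s.
The current is parallel to the bank, so it does not affect the crossing time.
Time = 394 / 1.790 = 220.112 s.

220 s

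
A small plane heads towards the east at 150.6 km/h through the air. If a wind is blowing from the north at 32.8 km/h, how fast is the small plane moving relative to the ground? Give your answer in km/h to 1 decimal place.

154.1 km/h

Taking east as x and north as y: velocity relative to the air = (150.600, 0.000) km/h; the air relative to ground = (0.000, -32.800) km/h.
Velocity relative to ground = (150.600, 0.000) + (0.000, -32.800) = (150.600, -32.800) km/h.
Speed = |(150.600, -32.800)| = 154.130 km/h.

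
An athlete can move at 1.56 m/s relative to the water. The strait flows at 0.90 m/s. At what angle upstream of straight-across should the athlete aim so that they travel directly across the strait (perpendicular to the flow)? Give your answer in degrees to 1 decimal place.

35.2°

To cancel the current, the upstream component of the athlete's velocity must equal the flow: 1.56 sin θ = 0.90.
sin θ = 0.90 / 1.56 = 0.5769.
θ = arcsin(0.5769) = 35.234°.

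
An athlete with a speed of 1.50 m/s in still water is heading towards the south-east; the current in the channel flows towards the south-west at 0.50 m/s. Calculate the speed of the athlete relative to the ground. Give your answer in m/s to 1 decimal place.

1.6 m/s

Taking east as x and north as y: velocity relative to the water = (1.061, -1.061) m/s; the water relative to ground = (-0.354, -0.354) m/s.
Velocity relative to ground = (1.061, -1.061) + (-0.354, -0.354) = (0.707, -1.414) m/s.
Speed = |(0.707, -1.414)| = 1.581 m/s.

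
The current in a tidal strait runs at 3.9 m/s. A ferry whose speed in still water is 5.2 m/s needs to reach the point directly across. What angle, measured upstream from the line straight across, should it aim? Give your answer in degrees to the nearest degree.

49°

To cancel the current, the upstream component of the ferry's velocity must equal the flow: 5.2 sin θ = 3.9.
sin θ = 3.9 / 5.2 = 0.7500.
θ = arcsin(0.7500) = 48.590°.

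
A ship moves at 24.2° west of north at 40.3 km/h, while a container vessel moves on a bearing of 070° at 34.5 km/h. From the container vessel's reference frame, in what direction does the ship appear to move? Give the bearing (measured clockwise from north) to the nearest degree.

297°

Taking east as x and north as y: ship velocity = (-16.520, 36.758) km/h; container vessel velocity = (32.419, 11.800) km/h.
Velocity of ship relative to container vessel = (-16.520, 36.758) − (32.419, 11.800) = (-48.939, 24.959) km/h.
Bearing = atan2(-48.94, 24.96) = 297.02° clockwise from north.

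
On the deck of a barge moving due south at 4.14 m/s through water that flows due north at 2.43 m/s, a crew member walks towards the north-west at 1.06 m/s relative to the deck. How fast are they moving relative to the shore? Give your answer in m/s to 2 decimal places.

1.22 m/s

In east/north components (m/s): crew member relative to barge = (-0.750, 0.750); barge relative to water = (0.000, -4.140); water relative to ground = (0.000, 2.430).
Sum = (-0.750, -0.960) m/s.
Speed = |(-0.750, -0.960)| = 1.218 m/s.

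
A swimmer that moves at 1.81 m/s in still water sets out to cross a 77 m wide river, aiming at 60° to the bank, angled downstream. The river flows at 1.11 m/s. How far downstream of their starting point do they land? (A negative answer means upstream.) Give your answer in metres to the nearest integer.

Perpendicular speed = 1.568 m/s; crossing time = 77 / 1.568 = 49.123 s.
Net downstream speed = 2.015 m/s.
Drift = 2.015 × 49.123 = 98.982 m (downstream).

99 m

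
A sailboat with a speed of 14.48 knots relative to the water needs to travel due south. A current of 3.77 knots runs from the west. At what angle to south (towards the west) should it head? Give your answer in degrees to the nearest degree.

15°

The current pushes perpendicular to the desired track; the heading must have a component into the current equal to 3.77 knots: 14.48 sin θ = 3.77.
sin θ = 0.2604, so θ = 15.091°.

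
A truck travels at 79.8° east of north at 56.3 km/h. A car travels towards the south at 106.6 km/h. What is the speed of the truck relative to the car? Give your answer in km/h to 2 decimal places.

129.07 km/h

Taking east as x and north as y: truck velocity = (55.410, 9.970) km/h; car velocity = (0.000, -106.600) km/h.
Velocity of truck relative to car = (55.410, 9.970) − (0.000, -106.600) = (55.410, 116.570) km/h.
Magnitude = |(55.410, 116.570)| = 129.069 km/h.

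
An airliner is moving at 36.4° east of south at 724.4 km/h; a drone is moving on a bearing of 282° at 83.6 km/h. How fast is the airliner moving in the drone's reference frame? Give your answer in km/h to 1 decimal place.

788.9 km/h

Taking east as x and north as y: airliner velocity = (429.873, -583.065) km/h; drone velocity = (-81.773, 17.381) km/h.
Velocity of airliner relative to drone = (429.873, -583.065) − (-81.773, 17.381) = (511.646, -600.446) km/h.
Magnitude = |(511.646, -600.446)| = 788.871 km/h.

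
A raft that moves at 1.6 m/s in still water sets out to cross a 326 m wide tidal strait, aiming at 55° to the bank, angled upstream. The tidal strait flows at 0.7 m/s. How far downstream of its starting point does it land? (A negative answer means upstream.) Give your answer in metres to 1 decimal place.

-54.2 m

Perpendicular speed = 1.311 m/s; crossing time = 326 / 1.311 = 248.733 s.
Net downstream speed = -0.218 m/s.
Drift = -0.218 × 248.733 = -54.155 m (upstream).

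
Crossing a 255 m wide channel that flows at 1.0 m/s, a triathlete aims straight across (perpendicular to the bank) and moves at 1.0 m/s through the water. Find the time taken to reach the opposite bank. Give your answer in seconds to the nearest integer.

255 s

The component of the triathlete's velocity perpendicular to the bank is 1.0 m/s.
The flow acts along the bank and has no component across it.
Time = 255 / 1.000 = 255.000 s.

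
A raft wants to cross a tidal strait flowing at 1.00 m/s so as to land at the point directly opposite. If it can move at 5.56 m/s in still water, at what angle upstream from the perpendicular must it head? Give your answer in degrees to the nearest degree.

10°

To cancel the current, the upstream component of the raft's velocity must equal the flow: 5.56 sin θ = 1.00.
sin θ = 1.00 / 5.56 = 0.1799.
θ = arcsin(0.1799) = 10.361°.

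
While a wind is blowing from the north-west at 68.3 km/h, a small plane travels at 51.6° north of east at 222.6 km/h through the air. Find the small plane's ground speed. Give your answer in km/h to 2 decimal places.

225.21 km/h

Taking east as x and north as y: velocity relative to the air = (138.267, 174.450) km/h; the air relative to ground = (48.295, -48.295) km/h.
Velocity relative to ground = (138.267, 174.450) + (48.295, -48.295) = (186.563, 126.155) km/h.
Speed = |(186.563, 126.155)| = 225.213 km/h.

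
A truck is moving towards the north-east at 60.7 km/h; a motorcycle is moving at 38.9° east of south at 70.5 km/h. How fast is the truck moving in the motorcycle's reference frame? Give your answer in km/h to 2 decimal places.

97.80 km/h

Taking east as x and north as y: truck velocity = (42.921, 42.921) km/h; motorcycle velocity = (44.271, -54.866) km/h.
Velocity of truck relative to motorcycle = (42.921, 42.921) − (44.271, -54.866) = (-1.350, 97.788) km/h.
Magnitude = |(-1.350, 97.788)| = 97.797 km/h.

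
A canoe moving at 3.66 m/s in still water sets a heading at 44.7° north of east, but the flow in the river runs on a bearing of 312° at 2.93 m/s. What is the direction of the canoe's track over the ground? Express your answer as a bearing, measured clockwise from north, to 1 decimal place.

Taking east as x and north as y: velocity relative to the water = (2.602, 2.574) m/s; the water relative to ground = (-2.177, 1.961) m/s.
Velocity relative to ground = (2.602, 2.574) + (-2.177, 1.961) = (0.424, 4.535) m/s.
Bearing = atan2(0.42, 4.53) = 5.34° clockwise from north.

005.3°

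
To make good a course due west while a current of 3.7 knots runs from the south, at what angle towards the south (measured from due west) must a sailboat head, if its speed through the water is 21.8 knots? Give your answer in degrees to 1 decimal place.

9.8°

The current pushes perpendicular to the desired track; the heading must have a component into the current equal to 3.7 knots: 21.8 sin θ = 3.7.
sin θ = 0.1697, so θ = 9.772°.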